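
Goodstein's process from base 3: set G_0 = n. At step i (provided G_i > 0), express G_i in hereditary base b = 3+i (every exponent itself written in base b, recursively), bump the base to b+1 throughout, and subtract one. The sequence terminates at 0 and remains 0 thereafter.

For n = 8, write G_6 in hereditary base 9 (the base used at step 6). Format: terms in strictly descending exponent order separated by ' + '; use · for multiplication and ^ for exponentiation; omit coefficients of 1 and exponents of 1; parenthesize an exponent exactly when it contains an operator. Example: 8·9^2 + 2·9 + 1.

base 3: 8 = 2·3 + 2; at 4: 2·4 + 2 = 10; next = 9
base 4: 9 = 2·4 + 1; at 5: 2·5 + 1 = 11; next = 10
base 5: 10 = 2·5; at 6: 2·6 = 12; next = 11
base 6: 11 = 6 + 5; at 7: 7 + 5 = 12; next = 11
base 7: 11 = 7 + 4; at 8: 8 + 4 = 12; next = 11
base 8: 11 = 8 + 3; at 9: 9 + 3 = 12; next = 11

9 + 2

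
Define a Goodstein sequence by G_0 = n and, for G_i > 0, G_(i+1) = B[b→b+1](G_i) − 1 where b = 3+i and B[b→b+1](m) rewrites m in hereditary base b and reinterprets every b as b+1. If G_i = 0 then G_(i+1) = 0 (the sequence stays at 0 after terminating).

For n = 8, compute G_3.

i=0: 8 = 2·3 + 2 (b=3); 3→4: 2·4 + 2 = 10; 10−1 = 9
i=1: 9 = 2·4 + 1 (b=4); 4→5: 2·5 + 1 = 11; 11−1 = 10
i=2: 10 = 2·5 (b=5); 5→6: 2·6 = 12; 12−1 = 11

11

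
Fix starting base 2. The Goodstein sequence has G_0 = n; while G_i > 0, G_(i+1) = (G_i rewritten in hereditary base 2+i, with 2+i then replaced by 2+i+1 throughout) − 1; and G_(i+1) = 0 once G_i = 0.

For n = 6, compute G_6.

187243

G_0 = 6. HB_2(6) = 2^2 + 2. Bump = 30. G_1 = 29.
G_1 = 29. HB_3(29) = 3^3 + 2. Bump = 258. G_2 = 257.
G_2 = 257. HB_4(257) = 4^4 + 1. Bump = 3126. G_3 = 3125.
G_3 = 3125. HB_5(3125) = 5^5. Bump = 46656. G_4 = 46655.
G_4 = 46655. HB_6(46655) = 5·6^5 + 5·6^4 + 5·6^3 + 5·6^2 + 5·6 + 5. Bump = 98040. G_5 = 98039.
G_5 = 98039. HB_7(98039) = 5·7^5 + 5·7^4 + 5·7^3 + 5·7^2 + 5·7 + 4. Bump = 187244. G_6 = 187243.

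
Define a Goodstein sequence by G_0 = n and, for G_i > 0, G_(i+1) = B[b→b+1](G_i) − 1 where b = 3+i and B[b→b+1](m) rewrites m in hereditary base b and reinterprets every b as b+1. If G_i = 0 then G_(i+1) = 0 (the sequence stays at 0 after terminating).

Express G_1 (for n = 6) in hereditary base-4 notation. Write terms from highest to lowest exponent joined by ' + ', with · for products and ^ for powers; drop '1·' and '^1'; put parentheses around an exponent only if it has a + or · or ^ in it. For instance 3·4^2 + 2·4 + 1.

4 + 3

G_0=6  [base 3] 2·3  →[3↦4]→  2·4 = 8  −1 ⇒ G_1=7
G_1=7  [base 4] 4 + 3  →[4↦5]→  5 + 3 = 8  −1 ⇒ G_2=7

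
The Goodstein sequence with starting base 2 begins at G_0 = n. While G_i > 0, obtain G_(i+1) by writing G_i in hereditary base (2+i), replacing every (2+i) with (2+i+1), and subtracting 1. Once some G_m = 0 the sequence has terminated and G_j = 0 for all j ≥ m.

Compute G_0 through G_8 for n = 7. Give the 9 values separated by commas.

i=0: 7 = 2^2 + 2 + 1 (b=2); 2→3: 3^3 + 3 + 1 = 31; 31−1 = 30
i=1: 30 = 3^3 + 3 (b=3); 3→4: 4^4 + 4 = 260; 260−1 = 259
i=2: 259 = 4^4 + 3 (b=4); 4→5: 5^5 + 3 = 3128; 3128−1 = 3127
i=3: 3127 = 5^5 + 2 (b=5); 5→6: 6^6 + 2 = 46658; 46658−1 = 46657
i=4: 46657 = 6^6 + 1 (b=6); 6→7: 7^7 + 1 = 823544; 823544−1 = 823543
i=5: 823543 = 7^7 (b=7); 7→8: 8^8 = 16777216; 16777216−1 = 16777215
i=6: 16777215 = 7·8^7 + 7·8^6 + 7·8^5 + 7·8^4 + 7·8^3 + 7·8^2 + 7·8 + 7 (b=8); 8→9: 7·9^7 + 7·9^6 + 7·9^5 + 7·9^4 + 7·9^3 + 7·9^2 + 7·9 + 7 = 37665880; 37665880−1 = 37665879
i=7: 37665879 = 7·9^7 + 7·9^6 + 7·9^5 + 7·9^4 + 7·9^3 + 7·9^2 + 7·9 + 6 (b=9); 9→10: 7·10^7 + 7·10^6 + 7·10^5 + 7·10^4 + 7·10^3 + 7·10^2 + 7·10 + 6 = 77777776; 77777776−1 = 77777775

7, 30, 259, 3127, 46657, 823543, 16777215, 37665879, 77777775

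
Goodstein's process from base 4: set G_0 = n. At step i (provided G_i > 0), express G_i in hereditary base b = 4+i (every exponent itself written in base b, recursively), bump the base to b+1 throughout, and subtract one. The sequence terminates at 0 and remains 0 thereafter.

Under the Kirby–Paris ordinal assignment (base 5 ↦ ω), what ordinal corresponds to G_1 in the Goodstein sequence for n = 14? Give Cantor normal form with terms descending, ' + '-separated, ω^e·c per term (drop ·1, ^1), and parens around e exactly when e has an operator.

ω·3 + 1

i=0: 14 = 3·4 + 2 (b=4); 4→5: 3·5 + 2 = 17; 17−1 = 16
i=1: 16 = 3·5 + 1 (b=5); 5→6: 3·6 + 1 = 19; 19−1 = 18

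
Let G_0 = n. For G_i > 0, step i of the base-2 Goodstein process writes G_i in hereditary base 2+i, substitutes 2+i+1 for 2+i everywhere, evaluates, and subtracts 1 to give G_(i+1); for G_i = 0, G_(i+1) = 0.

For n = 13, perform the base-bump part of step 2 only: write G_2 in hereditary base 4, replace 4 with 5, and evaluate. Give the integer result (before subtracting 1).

16093

13 —HB2→ 2^(2 + 1) + 2^2 + 1 —bump→ 3^(3 + 1) + 3^3 + 1 = 109 —(−1)→ 108
108 —HB3→ 3^(3 + 1) + 3^3 —bump→ 4^(4 + 1) + 4^4 = 1280 —(−1)→ 1279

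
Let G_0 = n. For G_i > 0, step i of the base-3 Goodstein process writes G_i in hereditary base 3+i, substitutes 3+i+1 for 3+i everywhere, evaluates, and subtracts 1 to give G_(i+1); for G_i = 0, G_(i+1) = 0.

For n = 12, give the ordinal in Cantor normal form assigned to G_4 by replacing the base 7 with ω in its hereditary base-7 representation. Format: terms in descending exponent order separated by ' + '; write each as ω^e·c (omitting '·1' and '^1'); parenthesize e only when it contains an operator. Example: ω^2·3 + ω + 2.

(0) 12|_3 = 3^2 + 3 ↦ 4^2 + 4|_4 = 20 ⇒ 19
(1) 19|_4 = 4^2 + 3 ↦ 5^2 + 3|_5 = 28 ⇒ 27
(2) 27|_5 = 5^2 + 2 ↦ 6^2 + 2|_6 = 38 ⇒ 37
(3) 37|_6 = 6^2 + 1 ↦ 7^2 + 1|_7 = 50 ⇒ 49
(4) 49|_7 = 7^2 ↦ 8^2|_8 = 64 ⇒ 63

ω^2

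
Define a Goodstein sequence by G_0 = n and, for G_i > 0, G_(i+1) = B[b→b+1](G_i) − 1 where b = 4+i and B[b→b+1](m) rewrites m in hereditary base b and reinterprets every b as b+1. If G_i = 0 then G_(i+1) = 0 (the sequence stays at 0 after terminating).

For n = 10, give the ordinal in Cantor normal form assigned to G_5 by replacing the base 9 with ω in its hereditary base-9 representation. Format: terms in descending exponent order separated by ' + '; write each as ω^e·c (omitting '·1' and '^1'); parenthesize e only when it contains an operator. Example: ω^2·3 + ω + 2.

[0] 10 ≡ 2·4 + 2 (base 4). Lift 5: 12. −1: 11.
[1] 11 ≡ 2·5 + 1 (base 5). Lift 6: 13. −1: 12.
[2] 12 ≡ 2·6 (base 6). Lift 7: 14. −1: 13.
[3] 13 ≡ 7 + 6 (base 7). Lift 8: 14. −1: 13.
[4] 13 ≡ 8 + 5 (base 8). Lift 9: 14. −1: 13.
[5] 13 ≡ 9 + 4 (base 9). Lift 10: 14. −1: 13.

ω + 4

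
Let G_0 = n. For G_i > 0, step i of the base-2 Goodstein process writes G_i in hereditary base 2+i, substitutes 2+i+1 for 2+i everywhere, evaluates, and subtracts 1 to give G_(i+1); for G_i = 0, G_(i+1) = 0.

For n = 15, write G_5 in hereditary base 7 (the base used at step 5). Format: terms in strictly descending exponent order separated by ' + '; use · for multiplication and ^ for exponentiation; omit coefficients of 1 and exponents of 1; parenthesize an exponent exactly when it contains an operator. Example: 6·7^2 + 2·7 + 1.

7^(7 + 1) + 7^7

base 2: 15 = 2^(2 + 1) + 2^2 + 2 + 1; at 3: 3^(3 + 1) + 3^3 + 3 + 1 = 112; next = 111
base 3: 111 = 3^(3 + 1) + 3^3 + 3; at 4: 4^(4 + 1) + 4^4 + 4 = 1284; next = 1283
base 4: 1283 = 4^(4 + 1) + 4^4 + 3; at 5: 5^(5 + 1) + 5^5 + 3 = 18753; next = 18752
base 5: 18752 = 5^(5 + 1) + 5^5 + 2; at 6: 6^(6 + 1) + 6^6 + 2 = 326594; next = 326593
base 6: 326593 = 6^(6 + 1) + 6^6 + 1; at 7: 7^(7 + 1) + 7^7 + 1 = 6588345; next = 6588344
base 7: 6588344 = 7^(7 + 1) + 7^7; at 8: 8^(8 + 1) + 8^8 = 150994944; next = 150994943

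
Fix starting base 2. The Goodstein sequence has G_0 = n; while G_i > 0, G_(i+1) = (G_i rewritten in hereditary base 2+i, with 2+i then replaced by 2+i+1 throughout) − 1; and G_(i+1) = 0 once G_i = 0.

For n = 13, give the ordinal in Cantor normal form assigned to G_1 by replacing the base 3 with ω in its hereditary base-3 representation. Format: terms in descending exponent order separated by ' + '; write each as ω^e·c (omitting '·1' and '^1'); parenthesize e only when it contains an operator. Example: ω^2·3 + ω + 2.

ω^(ω + 1) + ω^ω

(0) 13|_2 = 2^(2 + 1) + 2^2 + 1 ↦ 3^(3 + 1) + 3^3 + 1|_3 = 109 ⇒ 108
(1) 108|_3 = 3^(3 + 1) + 3^3 ↦ 4^(4 + 1) + 4^4|_4 = 1280 ⇒ 1279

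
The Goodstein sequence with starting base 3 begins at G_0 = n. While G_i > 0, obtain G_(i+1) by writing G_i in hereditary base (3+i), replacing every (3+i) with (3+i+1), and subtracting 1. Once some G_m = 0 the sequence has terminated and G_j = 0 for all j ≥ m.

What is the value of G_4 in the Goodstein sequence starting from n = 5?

i=0: 5 = 3 + 2 (b=3); 3→4: 4 + 2 = 6; 6−1 = 5
i=1: 5 = 4 + 1 (b=4); 4→5: 5 + 1 = 6; 6−1 = 5
i=2: 5 = 5 (b=5); 5→6: 6 = 6; 6−1 = 5
i=3: 5 = 5 (b=6); 6→7: 5 = 5; 5−1 = 4
i=4: 4 = 4 (b=7); 7→8: 4 = 4; 4−1 = 3

4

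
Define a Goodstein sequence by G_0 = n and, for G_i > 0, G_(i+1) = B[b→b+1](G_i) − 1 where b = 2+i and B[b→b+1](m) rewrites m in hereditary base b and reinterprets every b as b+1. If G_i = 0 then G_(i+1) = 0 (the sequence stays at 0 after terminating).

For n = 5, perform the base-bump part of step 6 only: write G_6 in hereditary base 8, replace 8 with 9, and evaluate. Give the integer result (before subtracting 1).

step 0: 5 = 2^2 + 1; sub 3 for 2: 3^3 + 1; = 28; G_1 = 28−1 = 27
step 1: 27 = 3^3; sub 4 for 3: 4^4; = 256; G_2 = 256−1 = 255
step 2: 255 = 3·4^3 + 3·4^2 + 3·4 + 3; sub 5 for 4: 3·5^3 + 3·5^2 + 3·5 + 3; = 468; G_3 = 468−1 = 467
step 3: 467 = 3·5^3 + 3·5^2 + 3·5 + 2; sub 6 for 5: 3·6^3 + 3·6^2 + 3·6 + 2; = 776; G_4 = 776−1 = 775
step 4: 775 = 3·6^3 + 3·6^2 + 3·6 + 1; sub 7 for 6: 3·7^3 + 3·7^2 + 3·7 + 1; = 1198; G_5 = 1198−1 = 1197
step 5: 1197 = 3·7^3 + 3·7^2 + 3·7; sub 8 for 7: 3·8^3 + 3·8^2 + 3·8; = 1752; G_6 = 1752−1 = 1751
step 6: 1751 = 3·8^3 + 3·8^2 + 2·8 + 7; sub 9 for 8: 3·9^3 + 3·9^2 + 2·9 + 7; = 2455; G_7 = 2455−1 = 2454

2455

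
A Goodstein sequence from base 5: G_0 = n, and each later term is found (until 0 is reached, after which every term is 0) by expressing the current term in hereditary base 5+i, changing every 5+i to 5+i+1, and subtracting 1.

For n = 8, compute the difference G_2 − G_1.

0

G_0 = 8. HB_5(8) = 5 + 3. Bump = 9. G_1 = 8.
G_1 = 8. HB_6(8) = 6 + 2. Bump = 9. G_2 = 8.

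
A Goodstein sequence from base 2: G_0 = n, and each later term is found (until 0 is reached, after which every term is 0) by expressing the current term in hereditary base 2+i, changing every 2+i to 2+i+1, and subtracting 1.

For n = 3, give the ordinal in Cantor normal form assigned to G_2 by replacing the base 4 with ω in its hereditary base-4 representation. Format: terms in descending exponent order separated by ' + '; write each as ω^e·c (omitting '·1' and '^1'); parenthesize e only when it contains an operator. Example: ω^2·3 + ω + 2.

i=0: 3 = 2 + 1 (b=2); 2→3: 3 + 1 = 4; 4−1 = 3
i=1: 3 = 3 (b=3); 3→4: 4 = 4; 4−1 = 3

3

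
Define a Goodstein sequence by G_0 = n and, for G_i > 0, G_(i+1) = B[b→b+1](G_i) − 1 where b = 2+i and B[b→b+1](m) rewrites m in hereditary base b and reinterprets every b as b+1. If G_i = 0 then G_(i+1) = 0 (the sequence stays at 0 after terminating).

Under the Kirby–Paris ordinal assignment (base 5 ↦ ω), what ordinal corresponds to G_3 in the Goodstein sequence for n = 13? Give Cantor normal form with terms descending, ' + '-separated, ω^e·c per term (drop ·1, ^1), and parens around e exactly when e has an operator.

step 0: 13 = 2^(2 + 1) + 2^2 + 1; sub 3 for 2: 3^(3 + 1) + 3^3 + 1; = 109; G_1 = 109−1 = 108
step 1: 108 = 3^(3 + 1) + 3^3; sub 4 for 3: 4^(4 + 1) + 4^4; = 1280; G_2 = 1280−1 = 1279
step 2: 1279 = 4^(4 + 1) + 3·4^3 + 3·4^2 + 3·4 + 3; sub 5 for 4: 5^(5 + 1) + 3·5^3 + 3·5^2 + 3·5 + 3; = 16093; G_3 = 16093−1 = 16092

ω^(ω + 1) + ω^3·3 + ω^2·3 + ω·3 + 2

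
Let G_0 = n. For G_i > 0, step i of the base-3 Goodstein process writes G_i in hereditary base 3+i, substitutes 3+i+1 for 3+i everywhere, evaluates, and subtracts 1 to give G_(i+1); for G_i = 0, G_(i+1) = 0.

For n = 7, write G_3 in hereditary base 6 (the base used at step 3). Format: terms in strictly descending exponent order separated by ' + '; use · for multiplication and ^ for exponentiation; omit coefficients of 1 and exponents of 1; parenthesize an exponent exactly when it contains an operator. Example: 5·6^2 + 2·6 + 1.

6 + 3

G_0=7  [base 3] 2·3 + 1  →[3↦4]→  2·4 + 1 = 9  −1 ⇒ G_1=8
G_1=8  [base 4] 2·4  →[4↦5]→  2·5 = 10  −1 ⇒ G_2=9
G_2=9  [base 5] 5 + 4  →[5↦6]→  6 + 4 = 10  −1 ⇒ G_3=9
G_3=9  [base 6] 6 + 3  →[6↦7]→  7 + 3 = 10  −1 ⇒ G_4=9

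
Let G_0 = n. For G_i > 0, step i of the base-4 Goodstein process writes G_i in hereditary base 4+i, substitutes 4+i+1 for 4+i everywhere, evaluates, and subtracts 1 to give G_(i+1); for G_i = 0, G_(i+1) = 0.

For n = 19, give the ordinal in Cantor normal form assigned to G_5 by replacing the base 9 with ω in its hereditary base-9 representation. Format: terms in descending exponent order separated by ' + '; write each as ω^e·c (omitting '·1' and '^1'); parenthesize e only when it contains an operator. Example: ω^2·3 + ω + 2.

ω·7 + 6

i=0: 19 = 4^2 + 3 (b=4); 4→5: 5^2 + 3 = 28; 28−1 = 27
i=1: 27 = 5^2 + 2 (b=5); 5→6: 6^2 + 2 = 38; 38−1 = 37
i=2: 37 = 6^2 + 1 (b=6); 6→7: 7^2 + 1 = 50; 50−1 = 49
i=3: 49 = 7^2 (b=7); 7→8: 8^2 = 64; 64−1 = 63
i=4: 63 = 7·8 + 7 (b=8); 8→9: 7·9 + 7 = 70; 70−1 = 69
i=5: 69 = 7·9 + 6 (b=9); 9→10: 7·10 + 6 = 76; 76−1 = 75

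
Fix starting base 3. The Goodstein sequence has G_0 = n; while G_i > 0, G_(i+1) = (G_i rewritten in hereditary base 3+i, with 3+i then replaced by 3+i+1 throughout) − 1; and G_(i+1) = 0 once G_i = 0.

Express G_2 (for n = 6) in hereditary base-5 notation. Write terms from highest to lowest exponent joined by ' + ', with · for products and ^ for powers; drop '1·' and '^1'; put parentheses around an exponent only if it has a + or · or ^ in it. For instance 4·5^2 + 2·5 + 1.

i=0: 6 = 2·3 (b=3); 3→4: 2·4 = 8; 8−1 = 7
i=1: 7 = 4 + 3 (b=4); 4→5: 5 + 3 = 8; 8−1 = 7
i=2: 7 = 5 + 2 (b=5); 5→6: 6 + 2 = 8; 8−1 = 7

5 + 2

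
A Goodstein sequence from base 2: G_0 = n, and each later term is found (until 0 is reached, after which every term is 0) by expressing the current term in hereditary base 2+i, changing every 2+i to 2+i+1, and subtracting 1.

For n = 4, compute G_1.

26

G_0=4  [base 2] 2^2  →[2↦3]→  3^3 = 27  −1 ⇒ G_1=26
G_1=26  [base 3] 2·3^2 + 2·3 + 2  →[3↦4]→  2·4^2 + 2·4 + 2 = 42  −1 ⇒ G_2=41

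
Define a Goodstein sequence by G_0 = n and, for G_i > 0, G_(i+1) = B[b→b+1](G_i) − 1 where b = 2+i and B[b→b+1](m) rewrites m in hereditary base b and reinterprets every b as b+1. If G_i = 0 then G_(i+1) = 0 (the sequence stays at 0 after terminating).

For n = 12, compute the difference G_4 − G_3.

264334

base 2: 12 = 2^(2 + 1) + 2^2; at 3: 3^(3 + 1) + 3^3 = 108; next = 107
base 3: 107 = 3^(3 + 1) + 2·3^2 + 2·3 + 2; at 4: 4^(4 + 1) + 2·4^2 + 2·4 + 2 = 1066; next = 1065
base 4: 1065 = 4^(4 + 1) + 2·4^2 + 2·4 + 1; at 5: 5^(5 + 1) + 2·5^2 + 2·5 + 1 = 15686; next = 15685
base 5: 15685 = 5^(5 + 1) + 2·5^2 + 2·5; at 6: 6^(6 + 1) + 2·6^2 + 2·6 = 280020; next = 280019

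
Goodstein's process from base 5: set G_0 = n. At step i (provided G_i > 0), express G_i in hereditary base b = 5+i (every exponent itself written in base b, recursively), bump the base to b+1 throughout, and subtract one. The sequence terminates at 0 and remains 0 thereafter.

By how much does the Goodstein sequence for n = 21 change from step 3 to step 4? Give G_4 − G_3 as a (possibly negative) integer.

2

step 0: 21 = 4·5 + 1; sub 6 for 5: 4·6 + 1; = 25; G_1 = 25−1 = 24
step 1: 24 = 4·6; sub 7 for 6: 4·7; = 28; G_2 = 28−1 = 27
step 2: 27 = 3·7 + 6; sub 8 for 7: 3·8 + 6; = 30; G_3 = 30−1 = 29
step 3: 29 = 3·8 + 5; sub 9 for 8: 3·9 + 5; = 32; G_4 = 32−1 = 31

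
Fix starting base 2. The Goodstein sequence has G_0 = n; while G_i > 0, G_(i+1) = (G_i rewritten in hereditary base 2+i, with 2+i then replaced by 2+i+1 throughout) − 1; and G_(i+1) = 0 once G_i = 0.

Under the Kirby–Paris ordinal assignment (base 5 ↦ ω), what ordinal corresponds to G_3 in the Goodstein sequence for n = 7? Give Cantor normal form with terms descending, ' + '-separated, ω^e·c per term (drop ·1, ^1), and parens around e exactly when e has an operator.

G_0 = 7. HB_2(7) = 2^2 + 2 + 1. Bump = 31. G_1 = 30.
G_1 = 30. HB_3(30) = 3^3 + 3. Bump = 260. G_2 = 259.
G_2 = 259. HB_4(259) = 4^4 + 3. Bump = 3128. G_3 = 3127.
G_3 = 3127. HB_5(3127) = 5^5 + 2. Bump = 46658. G_4 = 46657.

ω^ω + 2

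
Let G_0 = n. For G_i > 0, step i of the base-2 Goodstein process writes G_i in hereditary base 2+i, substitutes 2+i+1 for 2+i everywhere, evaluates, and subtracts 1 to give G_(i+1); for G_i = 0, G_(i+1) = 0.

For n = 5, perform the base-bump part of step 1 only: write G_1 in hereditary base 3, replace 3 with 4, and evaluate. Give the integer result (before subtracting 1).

256

base 2: 5 = 2^2 + 1; at 3: 3^3 + 1 = 28; next = 27
base 3: 27 = 3^3; at 4: 4^4 = 256; next = 255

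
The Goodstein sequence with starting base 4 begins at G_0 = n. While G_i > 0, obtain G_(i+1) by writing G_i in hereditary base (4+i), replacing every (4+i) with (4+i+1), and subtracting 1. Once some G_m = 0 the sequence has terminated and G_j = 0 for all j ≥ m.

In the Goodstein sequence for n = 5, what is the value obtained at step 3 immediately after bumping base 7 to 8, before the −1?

i=0: 5 = 4 + 1 (b=4); 4→5: 5 + 1 = 6; 6−1 = 5
i=1: 5 = 5 (b=5); 5→6: 6 = 6; 6−1 = 5
i=2: 5 = 5 (b=6); 6→7: 5 = 5; 5−1 = 4
i=3: 4 = 4 (b=7); 7→8: 4 = 4; 4−1 = 3

4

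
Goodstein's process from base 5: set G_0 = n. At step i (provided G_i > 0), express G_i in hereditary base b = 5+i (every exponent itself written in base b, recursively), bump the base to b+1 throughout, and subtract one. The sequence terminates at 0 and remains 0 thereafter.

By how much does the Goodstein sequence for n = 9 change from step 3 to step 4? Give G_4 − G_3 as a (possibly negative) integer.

0

G_0=9  [base 5] 5 + 4  →[5↦6]→  6 + 4 = 10  −1 ⇒ G_1=9
G_1=9  [base 6] 6 + 3  →[6↦7]→  7 + 3 = 10  −1 ⇒ G_2=9
G_2=9  [base 7] 7 + 2  →[7↦8]→  8 + 2 = 10  −1 ⇒ G_3=9
G_3=9  [base 8] 8 + 1  →[8↦9]→  9 + 1 = 10  −1 ⇒ G_4=9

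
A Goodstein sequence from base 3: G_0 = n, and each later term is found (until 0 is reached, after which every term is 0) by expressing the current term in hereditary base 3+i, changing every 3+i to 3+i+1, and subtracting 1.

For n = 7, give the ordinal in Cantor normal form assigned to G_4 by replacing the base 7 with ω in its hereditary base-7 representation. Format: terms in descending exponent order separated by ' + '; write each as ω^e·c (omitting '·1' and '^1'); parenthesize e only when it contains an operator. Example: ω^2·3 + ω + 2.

ω + 2

(0) 7|_3 = 2·3 + 1 ↦ 2·4 + 1|_4 = 9 ⇒ 8
(1) 8|_4 = 2·4 ↦ 2·5|_5 = 10 ⇒ 9
(2) 9|_5 = 5 + 4 ↦ 6 + 4|_6 = 10 ⇒ 9
(3) 9|_6 = 6 + 3 ↦ 7 + 3|_7 = 10 ⇒ 9
(4) 9|_7 = 7 + 2 ↦ 8 + 2|_8 = 10 ⇒ 9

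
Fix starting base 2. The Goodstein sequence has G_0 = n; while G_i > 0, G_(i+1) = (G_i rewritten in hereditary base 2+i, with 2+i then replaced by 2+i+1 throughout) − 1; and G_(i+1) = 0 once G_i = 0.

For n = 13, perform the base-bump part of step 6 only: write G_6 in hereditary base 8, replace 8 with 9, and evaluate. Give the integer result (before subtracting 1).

[0] 13 ≡ 2^(2 + 1) + 2^2 + 1 (base 2). Lift 3: 109. −1: 108.
[1] 108 ≡ 3^(3 + 1) + 3^3 (base 3). Lift 4: 1280. −1: 1279.
[2] 1279 ≡ 4^(4 + 1) + 3·4^3 + 3·4^2 + 3·4 + 3 (base 4). Lift 5: 16093. −1: 16092.
[3] 16092 ≡ 5^(5 + 1) + 3·5^3 + 3·5^2 + 3·5 + 2 (base 5). Lift 6: 280712. −1: 280711.
[4] 280711 ≡ 6^(6 + 1) + 3·6^3 + 3·6^2 + 3·6 + 1 (base 6). Lift 7: 5765999. −1: 5765998.
[5] 5765998 ≡ 7^(7 + 1) + 3·7^3 + 3·7^2 + 3·7 (base 7). Lift 8: 134219480. −1: 134219479.

3486786856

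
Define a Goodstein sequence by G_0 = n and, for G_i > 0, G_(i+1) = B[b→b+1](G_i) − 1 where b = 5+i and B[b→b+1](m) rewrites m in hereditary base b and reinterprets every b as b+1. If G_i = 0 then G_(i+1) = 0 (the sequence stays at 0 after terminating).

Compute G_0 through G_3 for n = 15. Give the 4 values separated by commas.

[0] 15 ≡ 3·5 (base 5). Lift 6: 18. −1: 17.
[1] 17 ≡ 2·6 + 5 (base 6). Lift 7: 19. −1: 18.
[2] 18 ≡ 2·7 + 4 (base 7). Lift 8: 20. −1: 19.

15, 17, 18, 19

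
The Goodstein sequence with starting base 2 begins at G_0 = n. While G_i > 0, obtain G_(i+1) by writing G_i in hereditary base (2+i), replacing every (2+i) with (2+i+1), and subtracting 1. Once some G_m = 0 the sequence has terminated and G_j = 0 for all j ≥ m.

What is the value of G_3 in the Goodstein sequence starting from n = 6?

3125

step 0: 6 = 2^2 + 2; sub 3 for 2: 3^3 + 3; = 30; G_1 = 30−1 = 29
step 1: 29 = 3^3 + 2; sub 4 for 3: 4^4 + 2; = 258; G_2 = 258−1 = 257
step 2: 257 = 4^4 + 1; sub 5 for 4: 5^5 + 1; = 3126; G_3 = 3126−1 = 3125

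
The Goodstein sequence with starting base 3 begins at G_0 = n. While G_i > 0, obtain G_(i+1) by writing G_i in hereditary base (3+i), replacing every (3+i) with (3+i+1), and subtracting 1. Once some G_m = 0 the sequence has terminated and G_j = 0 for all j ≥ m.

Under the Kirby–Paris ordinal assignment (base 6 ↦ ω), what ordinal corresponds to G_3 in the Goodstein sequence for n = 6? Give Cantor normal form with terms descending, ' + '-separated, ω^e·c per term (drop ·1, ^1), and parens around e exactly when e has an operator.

i=0: 6 = 2·3 (b=3); 3→4: 2·4 = 8; 8−1 = 7
i=1: 7 = 4 + 3 (b=4); 4→5: 5 + 3 = 8; 8−1 = 7
i=2: 7 = 5 + 2 (b=5); 5→6: 6 + 2 = 8; 8−1 = 7

ω + 1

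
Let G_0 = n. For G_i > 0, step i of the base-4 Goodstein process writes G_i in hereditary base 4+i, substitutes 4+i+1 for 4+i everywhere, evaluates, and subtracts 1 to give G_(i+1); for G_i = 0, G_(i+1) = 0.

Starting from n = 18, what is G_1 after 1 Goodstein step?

step 0: 18 = 4^2 + 2; sub 5 for 4: 5^2 + 2; = 27; G_1 = 27−1 = 26
step 1: 26 = 5^2 + 1; sub 6 for 5: 6^2 + 1; = 37; G_2 = 37−1 = 36

26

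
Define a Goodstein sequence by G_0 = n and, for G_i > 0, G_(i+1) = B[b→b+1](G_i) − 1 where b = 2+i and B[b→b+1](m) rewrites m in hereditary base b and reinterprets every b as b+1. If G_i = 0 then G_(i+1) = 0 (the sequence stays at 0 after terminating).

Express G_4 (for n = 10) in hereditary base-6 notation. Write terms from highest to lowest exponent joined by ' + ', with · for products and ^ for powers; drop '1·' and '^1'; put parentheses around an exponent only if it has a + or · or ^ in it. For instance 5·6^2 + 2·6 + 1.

5·6^6 + 5·6^5 + 5·6^4 + 5·6^3 + 5·6^2 + 5·6 + 5

10 —HB2→ 2^(2 + 1) + 2 —bump→ 3^(3 + 1) + 3 = 84 —(−1)→ 83
83 —HB3→ 3^(3 + 1) + 2 —bump→ 4^(4 + 1) + 2 = 1026 —(−1)→ 1025
1025 —HB4→ 4^(4 + 1) + 1 —bump→ 5^(5 + 1) + 1 = 15626 —(−1)→ 15625
15625 —HB5→ 5^(5 + 1) —bump→ 6^(6 + 1) = 279936 —(−1)→ 279935
279935 —HB6→ 5·6^6 + 5·6^5 + 5·6^4 + 5·6^3 + 5·6^2 + 5·6 + 5 —bump→ 5·7^7 + 5·7^5 + 5·7^4 + 5·7^3 + 5·7^2 + 5·7 + 5 = 4215755 —(−1)→ 4215754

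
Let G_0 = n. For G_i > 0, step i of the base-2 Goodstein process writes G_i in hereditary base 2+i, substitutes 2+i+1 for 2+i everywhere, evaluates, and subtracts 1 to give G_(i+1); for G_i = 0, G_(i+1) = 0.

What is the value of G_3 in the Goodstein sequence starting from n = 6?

base 2: 6 = 2^2 + 2; at 3: 3^3 + 3 = 30; next = 29
base 3: 29 = 3^3 + 2; at 4: 4^4 + 2 = 258; next = 257
base 4: 257 = 4^4 + 1; at 5: 5^5 + 1 = 3126; next = 3125
base 5: 3125 = 5^5; at 6: 6^6 = 46656; next = 46655

3125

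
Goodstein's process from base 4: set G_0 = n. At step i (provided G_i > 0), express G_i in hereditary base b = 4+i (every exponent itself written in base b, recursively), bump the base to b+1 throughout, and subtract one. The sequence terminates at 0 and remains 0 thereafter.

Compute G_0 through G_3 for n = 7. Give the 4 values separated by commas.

7 —HB4→ 4 + 3 —bump→ 5 + 3 = 8 —(−1)→ 7
7 —HB5→ 5 + 2 —bump→ 6 + 2 = 8 —(−1)→ 7
7 —HB6→ 6 + 1 —bump→ 7 + 1 = 8 —(−1)→ 7

7, 7, 7, 7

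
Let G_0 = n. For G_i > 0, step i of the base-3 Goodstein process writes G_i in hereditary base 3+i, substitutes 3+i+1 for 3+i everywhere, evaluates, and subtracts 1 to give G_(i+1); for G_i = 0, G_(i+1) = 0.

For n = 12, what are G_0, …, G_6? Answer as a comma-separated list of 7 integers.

[0] 12 ≡ 3^2 + 3 (base 3). Lift 4: 20. −1: 19.
[1] 19 ≡ 4^2 + 3 (base 4). Lift 5: 28. −1: 27.
[2] 27 ≡ 5^2 + 2 (base 5). Lift 6: 38. −1: 37.
[3] 37 ≡ 6^2 + 1 (base 6). Lift 7: 50. −1: 49.
[4] 49 ≡ 7^2 (base 7). Lift 8: 64. −1: 63.
[5] 63 ≡ 7·8 + 7 (base 8). Lift 9: 70. −1: 69.

12, 19, 27, 37, 49, 63, 69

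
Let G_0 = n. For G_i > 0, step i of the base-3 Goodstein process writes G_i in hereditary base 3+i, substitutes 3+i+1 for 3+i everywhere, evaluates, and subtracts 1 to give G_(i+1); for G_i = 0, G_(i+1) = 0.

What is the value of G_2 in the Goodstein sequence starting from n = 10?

G_0=10  [base 3] 3^2 + 1  →[3↦4]→  4^2 + 1 = 17  −1 ⇒ G_1=16
G_1=16  [base 4] 4^2  →[4↦5]→  5^2 = 25  −1 ⇒ G_2=24
G_2=24  [base 5] 4·5 + 4  →[5↦6]→  4·6 + 4 = 28  −1 ⇒ G_3=27

24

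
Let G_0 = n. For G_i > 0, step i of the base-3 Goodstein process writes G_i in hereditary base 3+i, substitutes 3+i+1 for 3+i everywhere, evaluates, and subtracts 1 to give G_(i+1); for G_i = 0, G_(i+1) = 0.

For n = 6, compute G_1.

7

G_0=6  [base 3] 2·3  →[3↦4]→  2·4 = 8  −1 ⇒ G_1=7
G_1=7  [base 4] 4 + 3  →[4↦5]→  5 + 3 = 8  −1 ⇒ G_2=7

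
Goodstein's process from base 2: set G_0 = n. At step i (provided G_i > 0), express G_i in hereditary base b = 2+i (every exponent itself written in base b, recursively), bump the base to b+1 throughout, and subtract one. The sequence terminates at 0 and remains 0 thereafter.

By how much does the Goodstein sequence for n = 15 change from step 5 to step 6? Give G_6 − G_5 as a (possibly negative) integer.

step 0: 15 = 2^(2 + 1) + 2^2 + 2 + 1; sub 3 for 2: 3^(3 + 1) + 3^3 + 3 + 1; = 112; G_1 = 112−1 = 111
step 1: 111 = 3^(3 + 1) + 3^3 + 3; sub 4 for 3: 4^(4 + 1) + 4^4 + 4; = 1284; G_2 = 1284−1 = 1283
step 2: 1283 = 4^(4 + 1) + 4^4 + 3; sub 5 for 4: 5^(5 + 1) + 5^5 + 3; = 18753; G_3 = 18753−1 = 18752
step 3: 18752 = 5^(5 + 1) + 5^5 + 2; sub 6 for 5: 6^(6 + 1) + 6^6 + 2; = 326594; G_4 = 326594−1 = 326593
step 4: 326593 = 6^(6 + 1) + 6^6 + 1; sub 7 for 6: 7^(7 + 1) + 7^7 + 1; = 6588345; G_5 = 6588345−1 = 6588344
step 5: 6588344 = 7^(7 + 1) + 7^7; sub 8 for 7: 8^(8 + 1) + 8^8; = 150994944; G_6 = 150994944−1 = 150994943

144406599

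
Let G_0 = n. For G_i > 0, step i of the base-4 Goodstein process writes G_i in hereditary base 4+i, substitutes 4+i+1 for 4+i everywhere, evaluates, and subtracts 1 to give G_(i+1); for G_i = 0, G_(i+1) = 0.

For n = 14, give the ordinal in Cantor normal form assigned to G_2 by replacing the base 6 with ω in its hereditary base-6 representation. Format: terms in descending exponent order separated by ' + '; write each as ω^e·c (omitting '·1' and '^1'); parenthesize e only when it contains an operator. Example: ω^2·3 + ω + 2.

G_0=14  [base 4] 3·4 + 2  →[4↦5]→  3·5 + 2 = 17  −1 ⇒ G_1=16
G_1=16  [base 5] 3·5 + 1  →[5↦6]→  3·6 + 1 = 19  −1 ⇒ G_2=18
G_2=18  [base 6] 3·6  →[6↦7]→  3·7 = 21  −1 ⇒ G_3=20

ω·3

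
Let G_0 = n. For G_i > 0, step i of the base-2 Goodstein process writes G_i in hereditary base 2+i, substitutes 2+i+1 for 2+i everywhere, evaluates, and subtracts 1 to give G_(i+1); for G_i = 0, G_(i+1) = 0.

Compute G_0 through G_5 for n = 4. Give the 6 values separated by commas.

4, 26, 41, 60, 83, 109

[0] 4 ≡ 2^2 (base 2). Lift 3: 27. −1: 26.
[1] 26 ≡ 2·3^2 + 2·3 + 2 (base 3). Lift 4: 42. −1: 41.
[2] 41 ≡ 2·4^2 + 2·4 + 1 (base 4). Lift 5: 61. −1: 60.
[3] 60 ≡ 2·5^2 + 2·5 (base 5). Lift 6: 84. −1: 83.
[4] 83 ≡ 2·6^2 + 6 + 5 (base 6). Lift 7: 110. −1: 109.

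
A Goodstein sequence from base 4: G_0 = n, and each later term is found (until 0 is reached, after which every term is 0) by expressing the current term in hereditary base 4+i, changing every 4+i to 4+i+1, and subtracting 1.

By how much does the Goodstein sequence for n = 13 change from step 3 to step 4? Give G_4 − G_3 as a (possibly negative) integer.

1

step 0: 13 = 3·4 + 1; sub 5 for 4: 3·5 + 1; = 16; G_1 = 16−1 = 15
step 1: 15 = 3·5; sub 6 for 5: 3·6; = 18; G_2 = 18−1 = 17
step 2: 17 = 2·6 + 5; sub 7 for 6: 2·7 + 5; = 19; G_3 = 19−1 = 18
step 3: 18 = 2·7 + 4; sub 8 for 7: 2·8 + 4; = 20; G_4 = 20−1 = 19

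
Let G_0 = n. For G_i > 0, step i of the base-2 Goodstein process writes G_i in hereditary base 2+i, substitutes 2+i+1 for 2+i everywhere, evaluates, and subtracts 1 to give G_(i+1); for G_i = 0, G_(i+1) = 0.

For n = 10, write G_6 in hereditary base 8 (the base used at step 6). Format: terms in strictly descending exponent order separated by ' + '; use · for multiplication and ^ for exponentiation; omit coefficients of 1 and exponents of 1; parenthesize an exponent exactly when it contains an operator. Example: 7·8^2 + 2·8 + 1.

step 0: 10 = 2^(2 + 1) + 2; sub 3 for 2: 3^(3 + 1) + 3; = 84; G_1 = 84−1 = 83
step 1: 83 = 3^(3 + 1) + 2; sub 4 for 3: 4^(4 + 1) + 2; = 1026; G_2 = 1026−1 = 1025
step 2: 1025 = 4^(4 + 1) + 1; sub 5 for 4: 5^(5 + 1) + 1; = 15626; G_3 = 15626−1 = 15625
step 3: 15625 = 5^(5 + 1); sub 6 for 5: 6^(6 + 1); = 279936; G_4 = 279936−1 = 279935
step 4: 279935 = 5·6^6 + 5·6^5 + 5·6^4 + 5·6^3 + 5·6^2 + 5·6 + 5; sub 7 for 6: 5·7^7 + 5·7^5 + 5·7^4 + 5·7^3 + 5·7^2 + 5·7 + 5; = 4215755; G_5 = 4215755−1 = 4215754
step 5: 4215754 = 5·7^7 + 5·7^5 + 5·7^4 + 5·7^3 + 5·7^2 + 5·7 + 4; sub 8 for 7: 5·8^8 + 5·8^5 + 5·8^4 + 5·8^3 + 5·8^2 + 5·8 + 4; = 84073324; G_6 = 84073324−1 = 84073323

5·8^8 + 5·8^5 + 5·8^4 + 5·8^3 + 5·8^2 + 5·8 + 3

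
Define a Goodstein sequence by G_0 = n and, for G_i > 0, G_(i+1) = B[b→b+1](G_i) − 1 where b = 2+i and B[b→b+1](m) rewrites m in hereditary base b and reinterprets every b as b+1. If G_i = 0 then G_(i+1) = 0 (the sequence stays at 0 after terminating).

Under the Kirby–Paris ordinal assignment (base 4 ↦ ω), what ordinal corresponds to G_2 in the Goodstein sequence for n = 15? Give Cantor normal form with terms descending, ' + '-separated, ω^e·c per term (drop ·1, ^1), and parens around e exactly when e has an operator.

i=0: 15 = 2^(2 + 1) + 2^2 + 2 + 1 (b=2); 2→3: 3^(3 + 1) + 3^3 + 3 + 1 = 112; 112−1 = 111
i=1: 111 = 3^(3 + 1) + 3^3 + 3 (b=3); 3→4: 4^(4 + 1) + 4^4 + 4 = 1284; 1284−1 = 1283
i=2: 1283 = 4^(4 + 1) + 4^4 + 3 (b=4); 4→5: 5^(5 + 1) + 5^5 + 3 = 18753; 18753−1 = 18752

ω^(ω + 1) + ω^ω + 3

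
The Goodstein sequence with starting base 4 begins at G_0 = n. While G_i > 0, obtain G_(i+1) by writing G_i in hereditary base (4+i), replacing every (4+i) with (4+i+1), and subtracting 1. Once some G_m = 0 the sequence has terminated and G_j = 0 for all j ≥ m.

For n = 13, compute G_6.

21

base 4: 13 = 3·4 + 1; at 5: 3·5 + 1 = 16; next = 15
base 5: 15 = 3·5; at 6: 3·6 = 18; next = 17
base 6: 17 = 2·6 + 5; at 7: 2·7 + 5 = 19; next = 18
base 7: 18 = 2·7 + 4; at 8: 2·8 + 4 = 20; next = 19
base 8: 19 = 2·8 + 3; at 9: 2·9 + 3 = 21; next = 20
base 9: 20 = 2·9 + 2; at 10: 2·10 + 2 = 22; next = 21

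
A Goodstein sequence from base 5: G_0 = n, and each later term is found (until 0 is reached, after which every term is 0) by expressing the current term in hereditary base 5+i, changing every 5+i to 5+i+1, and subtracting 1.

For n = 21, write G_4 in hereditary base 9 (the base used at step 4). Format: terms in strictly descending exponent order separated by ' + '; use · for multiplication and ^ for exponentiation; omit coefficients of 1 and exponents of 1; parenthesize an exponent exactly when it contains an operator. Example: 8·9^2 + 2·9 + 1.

3·9 + 4

(0) 21|_5 = 4·5 + 1 ↦ 4·6 + 1|_6 = 25 ⇒ 24
(1) 24|_6 = 4·6 ↦ 4·7|_7 = 28 ⇒ 27
(2) 27|_7 = 3·7 + 6 ↦ 3·8 + 6|_8 = 30 ⇒ 29
(3) 29|_8 = 3·8 + 5 ↦ 3·9 + 5|_9 = 32 ⇒ 31
(4) 31|_9 = 3·9 + 4 ↦ 3·10 + 4|_10 = 34 ⇒ 33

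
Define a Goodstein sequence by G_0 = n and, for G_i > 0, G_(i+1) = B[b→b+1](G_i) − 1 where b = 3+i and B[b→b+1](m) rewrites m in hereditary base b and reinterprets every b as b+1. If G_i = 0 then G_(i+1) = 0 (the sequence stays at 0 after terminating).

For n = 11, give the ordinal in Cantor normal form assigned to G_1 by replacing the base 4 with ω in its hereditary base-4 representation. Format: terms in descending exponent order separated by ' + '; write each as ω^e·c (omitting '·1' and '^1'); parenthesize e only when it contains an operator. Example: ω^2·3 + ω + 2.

i=0: 11 = 3^2 + 2 (b=3); 3→4: 4^2 + 2 = 18; 18−1 = 17
i=1: 17 = 4^2 + 1 (b=4); 4→5: 5^2 + 1 = 26; 26−1 = 25

ω^2 + 1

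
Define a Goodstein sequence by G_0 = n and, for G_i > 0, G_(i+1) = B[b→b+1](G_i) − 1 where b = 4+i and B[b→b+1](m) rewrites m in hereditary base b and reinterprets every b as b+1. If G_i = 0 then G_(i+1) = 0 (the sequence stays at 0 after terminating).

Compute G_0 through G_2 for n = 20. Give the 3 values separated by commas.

20 —HB4→ 4^2 + 4 —bump→ 5^2 + 5 = 30 —(−1)→ 29
29 —HB5→ 5^2 + 4 —bump→ 6^2 + 4 = 40 —(−1)→ 39

20, 29, 39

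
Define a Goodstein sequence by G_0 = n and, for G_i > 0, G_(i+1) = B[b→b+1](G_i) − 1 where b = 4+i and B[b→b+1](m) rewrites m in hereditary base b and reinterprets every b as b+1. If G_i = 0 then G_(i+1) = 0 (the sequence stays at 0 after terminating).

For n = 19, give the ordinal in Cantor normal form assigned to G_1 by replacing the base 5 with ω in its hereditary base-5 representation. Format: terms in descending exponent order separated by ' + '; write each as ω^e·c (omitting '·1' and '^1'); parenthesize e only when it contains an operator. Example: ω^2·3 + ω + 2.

ω^2 + 2

G_0 = 19. HB_4(19) = 4^2 + 3. Bump = 28. G_1 = 27.
G_1 = 27. HB_5(27) = 5^2 + 2. Bump = 38. G_2 = 37.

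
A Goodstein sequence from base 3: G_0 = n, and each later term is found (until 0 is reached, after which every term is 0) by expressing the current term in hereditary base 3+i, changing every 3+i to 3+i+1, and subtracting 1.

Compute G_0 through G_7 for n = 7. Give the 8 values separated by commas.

i=0: 7 = 2·3 + 1 (b=3); 3→4: 2·4 + 1 = 9; 9−1 = 8
i=1: 8 = 2·4 (b=4); 4→5: 2·5 = 10; 10−1 = 9
i=2: 9 = 5 + 4 (b=5); 5→6: 6 + 4 = 10; 10−1 = 9
i=3: 9 = 6 + 3 (b=6); 6→7: 7 + 3 = 10; 10−1 = 9
i=4: 9 = 7 + 2 (b=7); 7→8: 8 + 2 = 10; 10−1 = 9
i=5: 9 = 8 + 1 (b=8); 8→9: 9 + 1 = 10; 10−1 = 9
i=6: 9 = 9 (b=9); 9→10: 10 = 10; 10−1 = 9

7, 8, 9, 9, 9, 9, 9, 9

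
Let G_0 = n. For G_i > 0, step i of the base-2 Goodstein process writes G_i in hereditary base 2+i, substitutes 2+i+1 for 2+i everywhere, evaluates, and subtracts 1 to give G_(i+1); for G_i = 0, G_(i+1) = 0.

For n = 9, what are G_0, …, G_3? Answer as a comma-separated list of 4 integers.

9 —HB2→ 2^(2 + 1) + 1 —bump→ 3^(3 + 1) + 1 = 82 —(−1)→ 81
81 —HB3→ 3^(3 + 1) —bump→ 4^(4 + 1) = 1024 —(−1)→ 1023
1023 —HB4→ 3·4^4 + 3·4^3 + 3·4^2 + 3·4 + 3 —bump→ 3·5^5 + 3·5^3 + 3·5^2 + 3·5 + 3 = 9843 —(−1)→ 9842

9, 81, 1023, 9842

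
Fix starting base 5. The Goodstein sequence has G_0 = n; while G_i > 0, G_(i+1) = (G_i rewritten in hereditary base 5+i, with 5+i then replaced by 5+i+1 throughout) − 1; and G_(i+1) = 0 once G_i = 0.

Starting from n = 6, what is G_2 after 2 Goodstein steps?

6

(0) 6|_5 = 5 + 1 ↦ 6 + 1|_6 = 7 ⇒ 6
(1) 6|_6 = 6 ↦ 7|_7 = 7 ⇒ 6
(2) 6|_7 = 6 ↦ 6|_8 = 6 ⇒ 5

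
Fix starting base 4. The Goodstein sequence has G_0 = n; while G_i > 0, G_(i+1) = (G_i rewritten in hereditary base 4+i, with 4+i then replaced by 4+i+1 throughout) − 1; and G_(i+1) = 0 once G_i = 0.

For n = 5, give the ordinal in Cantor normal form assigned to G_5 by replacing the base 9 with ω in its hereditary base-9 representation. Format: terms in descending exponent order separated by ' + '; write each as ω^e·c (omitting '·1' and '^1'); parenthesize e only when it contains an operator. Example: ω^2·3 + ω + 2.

2

[0] 5 ≡ 4 + 1 (base 4). Lift 5: 6. −1: 5.
[1] 5 ≡ 5 (base 5). Lift 6: 6. −1: 5.
[2] 5 ≡ 5 (base 6). Lift 7: 5. −1: 4.
[3] 4 ≡ 4 (base 7). Lift 8: 4. −1: 3.
[4] 3 ≡ 3 (base 8). Lift 9: 3. −1: 2.
[5] 2 ≡ 2 (base 9). Lift 10: 2. −1: 1.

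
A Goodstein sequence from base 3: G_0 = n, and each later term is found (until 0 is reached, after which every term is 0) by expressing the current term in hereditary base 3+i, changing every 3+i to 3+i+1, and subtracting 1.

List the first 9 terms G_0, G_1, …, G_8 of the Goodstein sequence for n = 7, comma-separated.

7, 8, 9, 9, 9, 9, 9, 9, 8

base 3: 7 = 2·3 + 1; at 4: 2·4 + 1 = 9; next = 8
base 4: 8 = 2·4; at 5: 2·5 = 10; next = 9
base 5: 9 = 5 + 4; at 6: 6 + 4 = 10; next = 9
base 6: 9 = 6 + 3; at 7: 7 + 3 = 10; next = 9
base 7: 9 = 7 + 2; at 8: 8 + 2 = 10; next = 9
base 8: 9 = 8 + 1; at 9: 9 + 1 = 10; next = 9
base 9: 9 = 9; at 10: 10 = 10; next = 9
base 10: 9 = 9; at 11: 9 = 9; next = 8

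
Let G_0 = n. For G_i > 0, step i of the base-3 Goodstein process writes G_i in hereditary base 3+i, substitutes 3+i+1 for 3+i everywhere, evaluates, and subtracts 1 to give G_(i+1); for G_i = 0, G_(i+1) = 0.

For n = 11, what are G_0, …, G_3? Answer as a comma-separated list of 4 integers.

[0] 11 ≡ 3^2 + 2 (base 3). Lift 4: 18. −1: 17.
[1] 17 ≡ 4^2 + 1 (base 4). Lift 5: 26. −1: 25.
[2] 25 ≡ 5^2 (base 5). Lift 6: 36. −1: 35.

11, 17, 25, 35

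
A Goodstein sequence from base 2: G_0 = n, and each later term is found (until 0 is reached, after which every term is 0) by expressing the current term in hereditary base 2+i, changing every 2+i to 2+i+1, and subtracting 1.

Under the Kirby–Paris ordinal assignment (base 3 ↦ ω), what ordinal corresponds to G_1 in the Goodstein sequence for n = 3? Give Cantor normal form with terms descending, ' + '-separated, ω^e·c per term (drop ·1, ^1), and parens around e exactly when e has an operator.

[0] 3 ≡ 2 + 1 (base 2). Lift 3: 4. −1: 3.
[1] 3 ≡ 3 (base 3). Lift 4: 4. −1: 3.

ω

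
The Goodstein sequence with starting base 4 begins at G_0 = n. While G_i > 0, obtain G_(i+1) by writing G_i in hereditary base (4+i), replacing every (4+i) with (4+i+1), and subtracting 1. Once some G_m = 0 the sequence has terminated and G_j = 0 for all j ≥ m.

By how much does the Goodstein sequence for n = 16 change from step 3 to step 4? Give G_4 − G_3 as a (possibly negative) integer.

3

base 4: 16 = 4^2; at 5: 5^2 = 25; next = 24
base 5: 24 = 4·5 + 4; at 6: 4·6 + 4 = 28; next = 27
base 6: 27 = 4·6 + 3; at 7: 4·7 + 3 = 31; next = 30
base 7: 30 = 4·7 + 2; at 8: 4·8 + 2 = 34; next = 33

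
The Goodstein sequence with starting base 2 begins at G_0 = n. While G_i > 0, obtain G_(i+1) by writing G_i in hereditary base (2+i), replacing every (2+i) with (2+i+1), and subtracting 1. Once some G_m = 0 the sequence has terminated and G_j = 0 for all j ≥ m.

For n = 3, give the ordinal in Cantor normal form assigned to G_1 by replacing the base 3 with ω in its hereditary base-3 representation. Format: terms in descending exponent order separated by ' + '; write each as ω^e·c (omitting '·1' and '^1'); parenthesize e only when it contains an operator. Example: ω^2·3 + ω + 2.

base 2: 3 = 2 + 1; at 3: 3 + 1 = 4; next = 3
base 3: 3 = 3; at 4: 4 = 4; next = 3

ω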